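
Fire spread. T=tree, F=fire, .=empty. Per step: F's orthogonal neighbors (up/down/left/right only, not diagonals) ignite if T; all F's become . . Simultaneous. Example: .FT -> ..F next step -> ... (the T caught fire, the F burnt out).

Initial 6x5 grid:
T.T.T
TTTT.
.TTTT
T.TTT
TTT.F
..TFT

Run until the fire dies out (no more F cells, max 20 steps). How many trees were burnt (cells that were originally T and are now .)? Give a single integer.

Step 1: +3 fires, +2 burnt (F count now 3)
Step 2: +3 fires, +3 burnt (F count now 3)
Step 3: +3 fires, +3 burnt (F count now 3)
Step 4: +3 fires, +3 burnt (F count now 3)
Step 5: +3 fires, +3 burnt (F count now 3)
Step 6: +2 fires, +3 burnt (F count now 2)
Step 7: +1 fires, +2 burnt (F count now 1)
Step 8: +1 fires, +1 burnt (F count now 1)
Step 9: +0 fires, +1 burnt (F count now 0)
Fire out after step 9
Initially T: 20, now '.': 29
Total burnt (originally-T cells now '.'): 19

Answer: 19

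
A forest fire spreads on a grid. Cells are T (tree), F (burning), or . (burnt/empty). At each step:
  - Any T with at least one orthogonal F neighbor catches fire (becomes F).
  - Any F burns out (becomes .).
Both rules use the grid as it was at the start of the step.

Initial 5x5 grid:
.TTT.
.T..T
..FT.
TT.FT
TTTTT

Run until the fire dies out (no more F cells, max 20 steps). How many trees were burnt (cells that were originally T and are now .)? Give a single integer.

Step 1: +3 fires, +2 burnt (F count now 3)
Step 2: +2 fires, +3 burnt (F count now 2)
Step 3: +1 fires, +2 burnt (F count now 1)
Step 4: +2 fires, +1 burnt (F count now 2)
Step 5: +1 fires, +2 burnt (F count now 1)
Step 6: +0 fires, +1 burnt (F count now 0)
Fire out after step 6
Initially T: 14, now '.': 20
Total burnt (originally-T cells now '.'): 9

Answer: 9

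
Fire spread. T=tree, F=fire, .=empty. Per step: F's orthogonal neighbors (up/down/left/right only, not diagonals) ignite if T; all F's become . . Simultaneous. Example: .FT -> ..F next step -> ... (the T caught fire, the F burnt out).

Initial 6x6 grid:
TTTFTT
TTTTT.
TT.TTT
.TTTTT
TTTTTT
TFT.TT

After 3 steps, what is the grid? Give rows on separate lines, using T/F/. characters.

Step 1: 6 trees catch fire, 2 burn out
  TTF.FT
  TTTFT.
  TT.TTT
  .TTTTT
  TFTTTT
  F.F.TT
Step 2: 8 trees catch fire, 6 burn out
  TF...F
  TTF.F.
  TT.FTT
  .FTTTT
  F.FTTT
  ....TT
Step 3: 7 trees catch fire, 8 burn out
  F.....
  TF....
  TF..FT
  ..FFTT
  ...FTT
  ....TT

F.....
TF....
TF..FT
..FFTT
...FTT
....TT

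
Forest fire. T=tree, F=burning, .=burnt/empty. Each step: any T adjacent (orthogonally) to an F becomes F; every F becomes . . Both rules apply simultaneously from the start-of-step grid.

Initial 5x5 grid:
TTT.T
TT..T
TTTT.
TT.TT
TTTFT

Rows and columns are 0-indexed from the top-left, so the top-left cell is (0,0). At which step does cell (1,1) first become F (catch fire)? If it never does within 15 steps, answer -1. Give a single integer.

Step 1: cell (1,1)='T' (+3 fires, +1 burnt)
Step 2: cell (1,1)='T' (+3 fires, +3 burnt)
Step 3: cell (1,1)='T' (+3 fires, +3 burnt)
Step 4: cell (1,1)='T' (+2 fires, +3 burnt)
Step 5: cell (1,1)='F' (+2 fires, +2 burnt)
  -> target ignites at step 5
Step 6: cell (1,1)='.' (+2 fires, +2 burnt)
Step 7: cell (1,1)='.' (+2 fires, +2 burnt)
Step 8: cell (1,1)='.' (+0 fires, +2 burnt)
  fire out at step 8

5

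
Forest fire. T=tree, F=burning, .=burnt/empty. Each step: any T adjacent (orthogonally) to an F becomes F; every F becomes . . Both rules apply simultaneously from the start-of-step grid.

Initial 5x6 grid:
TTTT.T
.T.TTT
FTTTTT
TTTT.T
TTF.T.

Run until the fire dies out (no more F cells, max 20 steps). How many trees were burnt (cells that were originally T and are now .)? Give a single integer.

Step 1: +4 fires, +2 burnt (F count now 4)
Step 2: +5 fires, +4 burnt (F count now 5)
Step 3: +2 fires, +5 burnt (F count now 2)
Step 4: +4 fires, +2 burnt (F count now 4)
Step 5: +3 fires, +4 burnt (F count now 3)
Step 6: +2 fires, +3 burnt (F count now 2)
Step 7: +1 fires, +2 burnt (F count now 1)
Step 8: +0 fires, +1 burnt (F count now 0)
Fire out after step 8
Initially T: 22, now '.': 29
Total burnt (originally-T cells now '.'): 21

Answer: 21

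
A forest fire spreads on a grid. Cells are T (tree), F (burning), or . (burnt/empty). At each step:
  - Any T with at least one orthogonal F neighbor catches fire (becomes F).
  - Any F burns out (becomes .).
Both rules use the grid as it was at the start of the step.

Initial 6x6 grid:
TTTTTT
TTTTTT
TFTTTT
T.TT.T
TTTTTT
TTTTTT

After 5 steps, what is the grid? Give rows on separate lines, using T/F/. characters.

Step 1: 3 trees catch fire, 1 burn out
  TTTTTT
  TFTTTT
  F.FTTT
  T.TT.T
  TTTTTT
  TTTTTT
Step 2: 6 trees catch fire, 3 burn out
  TFTTTT
  F.FTTT
  ...FTT
  F.FT.T
  TTTTTT
  TTTTTT
Step 3: 7 trees catch fire, 6 burn out
  F.FTTT
  ...FTT
  ....FT
  ...F.T
  FTFTTT
  TTTTTT
Step 4: 7 trees catch fire, 7 burn out
  ...FTT
  ....FT
  .....F
  .....T
  .F.FTT
  FTFTTT
Step 5: 6 trees catch fire, 7 burn out
  ....FT
  .....F
  ......
  .....F
  ....FT
  .F.FTT

....FT
.....F
......
.....F
....FT
.F.FTT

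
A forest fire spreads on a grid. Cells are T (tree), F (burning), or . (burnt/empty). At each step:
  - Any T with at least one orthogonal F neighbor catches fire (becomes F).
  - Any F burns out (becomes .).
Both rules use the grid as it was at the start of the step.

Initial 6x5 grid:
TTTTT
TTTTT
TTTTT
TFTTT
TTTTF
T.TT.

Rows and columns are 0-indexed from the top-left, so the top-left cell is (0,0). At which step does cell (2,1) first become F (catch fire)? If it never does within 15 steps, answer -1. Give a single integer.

Step 1: cell (2,1)='F' (+6 fires, +2 burnt)
  -> target ignites at step 1
Step 2: cell (2,1)='.' (+8 fires, +6 burnt)
Step 3: cell (2,1)='.' (+7 fires, +8 burnt)
Step 4: cell (2,1)='.' (+4 fires, +7 burnt)
Step 5: cell (2,1)='.' (+1 fires, +4 burnt)
Step 6: cell (2,1)='.' (+0 fires, +1 burnt)
  fire out at step 6

1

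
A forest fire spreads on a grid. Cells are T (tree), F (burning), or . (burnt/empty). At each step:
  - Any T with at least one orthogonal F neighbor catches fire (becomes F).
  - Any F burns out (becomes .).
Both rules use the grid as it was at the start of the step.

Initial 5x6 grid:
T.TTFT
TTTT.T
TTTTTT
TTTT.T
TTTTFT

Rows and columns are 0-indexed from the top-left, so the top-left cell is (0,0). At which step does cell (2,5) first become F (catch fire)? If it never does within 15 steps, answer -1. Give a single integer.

Step 1: cell (2,5)='T' (+4 fires, +2 burnt)
Step 2: cell (2,5)='T' (+6 fires, +4 burnt)
Step 3: cell (2,5)='F' (+5 fires, +6 burnt)
  -> target ignites at step 3
Step 4: cell (2,5)='.' (+5 fires, +5 burnt)
Step 5: cell (2,5)='.' (+3 fires, +5 burnt)
Step 6: cell (2,5)='.' (+2 fires, +3 burnt)
Step 7: cell (2,5)='.' (+0 fires, +2 burnt)
  fire out at step 7

3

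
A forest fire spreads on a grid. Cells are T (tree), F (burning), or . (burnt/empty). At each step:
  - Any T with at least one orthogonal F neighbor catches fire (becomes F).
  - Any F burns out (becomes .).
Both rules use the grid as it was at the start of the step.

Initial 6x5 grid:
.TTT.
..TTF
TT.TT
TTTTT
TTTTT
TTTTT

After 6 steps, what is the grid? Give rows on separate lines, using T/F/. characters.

Step 1: 2 trees catch fire, 1 burn out
  .TTT.
  ..TF.
  TT.TF
  TTTTT
  TTTTT
  TTTTT
Step 2: 4 trees catch fire, 2 burn out
  .TTF.
  ..F..
  TT.F.
  TTTTF
  TTTTT
  TTTTT
Step 3: 3 trees catch fire, 4 burn out
  .TF..
  .....
  TT...
  TTTF.
  TTTTF
  TTTTT
Step 4: 4 trees catch fire, 3 burn out
  .F...
  .....
  TT...
  TTF..
  TTTF.
  TTTTF
Step 5: 3 trees catch fire, 4 burn out
  .....
  .....
  TT...
  TF...
  TTF..
  TTTF.
Step 6: 4 trees catch fire, 3 burn out
  .....
  .....
  TF...
  F....
  TF...
  TTF..

.....
.....
TF...
F....
TF...
TTF..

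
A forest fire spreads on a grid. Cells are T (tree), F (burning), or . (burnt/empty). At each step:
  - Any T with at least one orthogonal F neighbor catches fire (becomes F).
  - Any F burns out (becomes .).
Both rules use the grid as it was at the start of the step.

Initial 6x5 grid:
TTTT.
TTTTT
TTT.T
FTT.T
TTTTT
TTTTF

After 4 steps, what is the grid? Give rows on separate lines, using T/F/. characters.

Step 1: 5 trees catch fire, 2 burn out
  TTTT.
  TTTTT
  FTT.T
  .FT.T
  FTTTF
  TTTF.
Step 2: 8 trees catch fire, 5 burn out
  TTTT.
  FTTTT
  .FT.T
  ..F.F
  .FTF.
  FTF..
Step 3: 6 trees catch fire, 8 burn out
  FTTT.
  .FTTT
  ..F.F
  .....
  ..F..
  .F...
Step 4: 3 trees catch fire, 6 burn out
  .FTT.
  ..FTF
  .....
  .....
  .....
  .....

.FTT.
..FTF
.....
.....
.....
.....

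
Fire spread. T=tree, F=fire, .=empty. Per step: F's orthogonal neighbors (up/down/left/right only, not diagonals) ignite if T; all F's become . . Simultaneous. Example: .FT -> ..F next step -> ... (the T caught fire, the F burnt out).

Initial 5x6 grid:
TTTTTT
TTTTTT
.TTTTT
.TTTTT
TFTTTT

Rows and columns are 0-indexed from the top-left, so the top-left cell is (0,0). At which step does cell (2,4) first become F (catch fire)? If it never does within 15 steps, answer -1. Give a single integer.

Step 1: cell (2,4)='T' (+3 fires, +1 burnt)
Step 2: cell (2,4)='T' (+3 fires, +3 burnt)
Step 3: cell (2,4)='T' (+4 fires, +3 burnt)
Step 4: cell (2,4)='T' (+6 fires, +4 burnt)
Step 5: cell (2,4)='F' (+5 fires, +6 burnt)
  -> target ignites at step 5
Step 6: cell (2,4)='.' (+3 fires, +5 burnt)
Step 7: cell (2,4)='.' (+2 fires, +3 burnt)
Step 8: cell (2,4)='.' (+1 fires, +2 burnt)
Step 9: cell (2,4)='.' (+0 fires, +1 burnt)
  fire out at step 9

5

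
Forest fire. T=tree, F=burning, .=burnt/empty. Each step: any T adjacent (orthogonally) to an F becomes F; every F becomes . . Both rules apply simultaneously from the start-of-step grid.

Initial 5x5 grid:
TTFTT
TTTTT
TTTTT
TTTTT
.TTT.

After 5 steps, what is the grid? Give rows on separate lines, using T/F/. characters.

Step 1: 3 trees catch fire, 1 burn out
  TF.FT
  TTFTT
  TTTTT
  TTTTT
  .TTT.
Step 2: 5 trees catch fire, 3 burn out
  F...F
  TF.FT
  TTFTT
  TTTTT
  .TTT.
Step 3: 5 trees catch fire, 5 burn out
  .....
  F...F
  TF.FT
  TTFTT
  .TTT.
Step 4: 5 trees catch fire, 5 burn out
  .....
  .....
  F...F
  TF.FT
  .TFT.
Step 5: 4 trees catch fire, 5 burn out
  .....
  .....
  .....
  F...F
  .F.F.

.....
.....
.....
F...F
.F.F.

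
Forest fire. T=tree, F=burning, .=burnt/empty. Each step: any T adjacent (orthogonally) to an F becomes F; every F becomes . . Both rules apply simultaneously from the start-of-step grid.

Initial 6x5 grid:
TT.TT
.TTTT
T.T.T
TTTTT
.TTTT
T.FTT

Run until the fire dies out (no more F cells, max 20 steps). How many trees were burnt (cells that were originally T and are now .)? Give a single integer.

Step 1: +2 fires, +1 burnt (F count now 2)
Step 2: +4 fires, +2 burnt (F count now 4)
Step 3: +4 fires, +4 burnt (F count now 4)
Step 4: +3 fires, +4 burnt (F count now 3)
Step 5: +4 fires, +3 burnt (F count now 4)
Step 6: +3 fires, +4 burnt (F count now 3)
Step 7: +2 fires, +3 burnt (F count now 2)
Step 8: +0 fires, +2 burnt (F count now 0)
Fire out after step 8
Initially T: 23, now '.': 29
Total burnt (originally-T cells now '.'): 22

Answer: 22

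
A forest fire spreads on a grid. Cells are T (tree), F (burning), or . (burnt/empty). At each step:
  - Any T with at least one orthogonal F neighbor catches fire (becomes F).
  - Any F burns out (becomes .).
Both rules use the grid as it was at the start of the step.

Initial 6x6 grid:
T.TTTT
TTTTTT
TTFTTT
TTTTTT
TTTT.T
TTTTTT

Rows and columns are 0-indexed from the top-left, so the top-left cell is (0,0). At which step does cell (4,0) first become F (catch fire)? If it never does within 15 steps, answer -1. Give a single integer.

Step 1: cell (4,0)='T' (+4 fires, +1 burnt)
Step 2: cell (4,0)='T' (+8 fires, +4 burnt)
Step 3: cell (4,0)='T' (+9 fires, +8 burnt)
Step 4: cell (4,0)='F' (+7 fires, +9 burnt)
  -> target ignites at step 4
Step 5: cell (4,0)='.' (+4 fires, +7 burnt)
Step 6: cell (4,0)='.' (+1 fires, +4 burnt)
Step 7: cell (4,0)='.' (+0 fires, +1 burnt)
  fire out at step 7

4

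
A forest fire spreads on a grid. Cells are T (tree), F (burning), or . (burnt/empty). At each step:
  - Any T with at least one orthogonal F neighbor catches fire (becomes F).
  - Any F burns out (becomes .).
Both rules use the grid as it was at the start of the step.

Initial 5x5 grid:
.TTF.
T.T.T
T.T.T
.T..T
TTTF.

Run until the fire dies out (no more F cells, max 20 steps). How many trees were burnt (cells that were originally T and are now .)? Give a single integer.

Step 1: +2 fires, +2 burnt (F count now 2)
Step 2: +3 fires, +2 burnt (F count now 3)
Step 3: +3 fires, +3 burnt (F count now 3)
Step 4: +0 fires, +3 burnt (F count now 0)
Fire out after step 4
Initially T: 13, now '.': 20
Total burnt (originally-T cells now '.'): 8

Answer: 8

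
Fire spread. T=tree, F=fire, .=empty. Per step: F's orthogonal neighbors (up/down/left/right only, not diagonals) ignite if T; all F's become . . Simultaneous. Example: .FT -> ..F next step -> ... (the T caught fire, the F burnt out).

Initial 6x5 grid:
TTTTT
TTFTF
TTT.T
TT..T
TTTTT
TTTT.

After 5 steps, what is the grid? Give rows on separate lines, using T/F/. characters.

Step 1: 6 trees catch fire, 2 burn out
  TTFTF
  TF.F.
  TTF.F
  TT..T
  TTTTT
  TTTT.
Step 2: 5 trees catch fire, 6 burn out
  TF.F.
  F....
  TF...
  TT..F
  TTTTT
  TTTT.
Step 3: 4 trees catch fire, 5 burn out
  F....
  .....
  F....
  TF...
  TTTTF
  TTTT.
Step 4: 3 trees catch fire, 4 burn out
  .....
  .....
  .....
  F....
  TFTF.
  TTTT.
Step 5: 4 trees catch fire, 3 burn out
  .....
  .....
  .....
  .....
  F.F..
  TFTF.

.....
.....
.....
.....
F.F..
TFTF.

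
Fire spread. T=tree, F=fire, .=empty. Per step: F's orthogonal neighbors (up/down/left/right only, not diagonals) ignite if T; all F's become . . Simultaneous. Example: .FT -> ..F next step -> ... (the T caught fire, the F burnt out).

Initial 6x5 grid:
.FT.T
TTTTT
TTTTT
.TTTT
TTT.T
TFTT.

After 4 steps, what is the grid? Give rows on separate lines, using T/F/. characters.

Step 1: 5 trees catch fire, 2 burn out
  ..F.T
  TFTTT
  TTTTT
  .TTTT
  TFT.T
  F.FT.
Step 2: 7 trees catch fire, 5 burn out
  ....T
  F.FTT
  TFTTT
  .FTTT
  F.F.T
  ...F.
Step 3: 4 trees catch fire, 7 burn out
  ....T
  ...FT
  F.FTT
  ..FTT
  ....T
  .....
Step 4: 3 trees catch fire, 4 burn out
  ....T
  ....F
  ...FT
  ...FT
  ....T
  .....

....T
....F
...FT
...FT
....T
.....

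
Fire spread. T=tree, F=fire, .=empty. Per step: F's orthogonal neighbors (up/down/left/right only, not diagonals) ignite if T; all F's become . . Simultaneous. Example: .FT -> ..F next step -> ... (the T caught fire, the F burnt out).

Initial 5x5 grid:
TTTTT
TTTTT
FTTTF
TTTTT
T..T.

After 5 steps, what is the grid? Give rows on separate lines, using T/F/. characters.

Step 1: 6 trees catch fire, 2 burn out
  TTTTT
  FTTTF
  .FTF.
  FTTTF
  T..T.
Step 2: 8 trees catch fire, 6 burn out
  FTTTF
  .FTF.
  ..F..
  .FTF.
  F..T.
Step 3: 5 trees catch fire, 8 burn out
  .FTF.
  ..F..
  .....
  ..F..
  ...F.
Step 4: 1 trees catch fire, 5 burn out
  ..F..
  .....
  .....
  .....
  .....
Step 5: 0 trees catch fire, 1 burn out
  .....
  .....
  .....
  .....
  .....

.....
.....
.....
.....
.....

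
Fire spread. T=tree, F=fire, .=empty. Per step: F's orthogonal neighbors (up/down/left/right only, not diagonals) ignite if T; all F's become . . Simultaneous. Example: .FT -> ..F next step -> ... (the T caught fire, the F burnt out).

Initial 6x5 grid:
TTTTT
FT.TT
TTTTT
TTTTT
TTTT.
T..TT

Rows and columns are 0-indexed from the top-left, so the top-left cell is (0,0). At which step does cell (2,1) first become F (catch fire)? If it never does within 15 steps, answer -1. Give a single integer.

Step 1: cell (2,1)='T' (+3 fires, +1 burnt)
Step 2: cell (2,1)='F' (+3 fires, +3 burnt)
  -> target ignites at step 2
Step 3: cell (2,1)='.' (+4 fires, +3 burnt)
Step 4: cell (2,1)='.' (+5 fires, +4 burnt)
Step 5: cell (2,1)='.' (+5 fires, +5 burnt)
Step 6: cell (2,1)='.' (+3 fires, +5 burnt)
Step 7: cell (2,1)='.' (+1 fires, +3 burnt)
Step 8: cell (2,1)='.' (+1 fires, +1 burnt)
Step 9: cell (2,1)='.' (+0 fires, +1 burnt)
  fire out at step 9

2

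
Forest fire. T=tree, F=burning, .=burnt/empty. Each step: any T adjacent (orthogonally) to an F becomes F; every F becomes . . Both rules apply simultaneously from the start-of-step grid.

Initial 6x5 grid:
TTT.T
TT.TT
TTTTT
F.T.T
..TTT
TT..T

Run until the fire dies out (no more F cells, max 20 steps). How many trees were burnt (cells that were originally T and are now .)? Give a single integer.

Step 1: +1 fires, +1 burnt (F count now 1)
Step 2: +2 fires, +1 burnt (F count now 2)
Step 3: +3 fires, +2 burnt (F count now 3)
Step 4: +3 fires, +3 burnt (F count now 3)
Step 5: +4 fires, +3 burnt (F count now 4)
Step 6: +3 fires, +4 burnt (F count now 3)
Step 7: +2 fires, +3 burnt (F count now 2)
Step 8: +1 fires, +2 burnt (F count now 1)
Step 9: +0 fires, +1 burnt (F count now 0)
Fire out after step 9
Initially T: 21, now '.': 28
Total burnt (originally-T cells now '.'): 19

Answer: 19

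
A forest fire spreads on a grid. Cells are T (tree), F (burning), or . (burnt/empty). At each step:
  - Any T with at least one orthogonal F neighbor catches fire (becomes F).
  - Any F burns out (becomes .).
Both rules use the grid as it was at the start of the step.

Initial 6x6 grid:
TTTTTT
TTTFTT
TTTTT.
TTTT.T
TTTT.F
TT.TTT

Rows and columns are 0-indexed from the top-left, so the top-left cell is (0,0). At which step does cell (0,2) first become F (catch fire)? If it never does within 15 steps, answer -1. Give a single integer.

Step 1: cell (0,2)='T' (+6 fires, +2 burnt)
Step 2: cell (0,2)='F' (+8 fires, +6 burnt)
  -> target ignites at step 2
Step 3: cell (0,2)='.' (+7 fires, +8 burnt)
Step 4: cell (0,2)='.' (+4 fires, +7 burnt)
Step 5: cell (0,2)='.' (+2 fires, +4 burnt)
Step 6: cell (0,2)='.' (+2 fires, +2 burnt)
Step 7: cell (0,2)='.' (+1 fires, +2 burnt)
Step 8: cell (0,2)='.' (+0 fires, +1 burnt)
  fire out at step 8

2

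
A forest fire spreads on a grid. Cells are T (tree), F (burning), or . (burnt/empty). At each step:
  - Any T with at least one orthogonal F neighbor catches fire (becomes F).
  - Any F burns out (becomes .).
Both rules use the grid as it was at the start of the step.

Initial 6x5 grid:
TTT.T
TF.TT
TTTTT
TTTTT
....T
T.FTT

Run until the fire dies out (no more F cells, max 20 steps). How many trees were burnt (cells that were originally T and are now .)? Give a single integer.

Step 1: +4 fires, +2 burnt (F count now 4)
Step 2: +6 fires, +4 burnt (F count now 6)
Step 3: +4 fires, +6 burnt (F count now 4)
Step 4: +4 fires, +4 burnt (F count now 4)
Step 5: +1 fires, +4 burnt (F count now 1)
Step 6: +1 fires, +1 burnt (F count now 1)
Step 7: +0 fires, +1 burnt (F count now 0)
Fire out after step 7
Initially T: 21, now '.': 29
Total burnt (originally-T cells now '.'): 20

Answer: 20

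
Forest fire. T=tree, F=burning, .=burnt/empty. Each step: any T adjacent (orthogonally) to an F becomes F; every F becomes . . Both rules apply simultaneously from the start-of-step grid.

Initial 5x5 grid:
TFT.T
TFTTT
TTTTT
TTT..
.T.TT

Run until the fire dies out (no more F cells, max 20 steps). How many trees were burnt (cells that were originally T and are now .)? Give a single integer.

Step 1: +5 fires, +2 burnt (F count now 5)
Step 2: +4 fires, +5 burnt (F count now 4)
Step 3: +5 fires, +4 burnt (F count now 5)
Step 4: +2 fires, +5 burnt (F count now 2)
Step 5: +0 fires, +2 burnt (F count now 0)
Fire out after step 5
Initially T: 18, now '.': 23
Total burnt (originally-T cells now '.'): 16

Answer: 16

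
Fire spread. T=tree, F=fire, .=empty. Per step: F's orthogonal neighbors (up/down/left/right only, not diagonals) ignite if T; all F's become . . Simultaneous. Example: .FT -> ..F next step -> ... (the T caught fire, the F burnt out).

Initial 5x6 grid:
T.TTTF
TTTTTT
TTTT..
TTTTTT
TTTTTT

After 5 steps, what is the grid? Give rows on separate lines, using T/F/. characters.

Step 1: 2 trees catch fire, 1 burn out
  T.TTF.
  TTTTTF
  TTTT..
  TTTTTT
  TTTTTT
Step 2: 2 trees catch fire, 2 burn out
  T.TF..
  TTTTF.
  TTTT..
  TTTTTT
  TTTTTT
Step 3: 2 trees catch fire, 2 burn out
  T.F...
  TTTF..
  TTTT..
  TTTTTT
  TTTTTT
Step 4: 2 trees catch fire, 2 burn out
  T.....
  TTF...
  TTTF..
  TTTTTT
  TTTTTT
Step 5: 3 trees catch fire, 2 burn out
  T.....
  TF....
  TTF...
  TTTFTT
  TTTTTT

T.....
TF....
TTF...
TTTFTT
TTTTTT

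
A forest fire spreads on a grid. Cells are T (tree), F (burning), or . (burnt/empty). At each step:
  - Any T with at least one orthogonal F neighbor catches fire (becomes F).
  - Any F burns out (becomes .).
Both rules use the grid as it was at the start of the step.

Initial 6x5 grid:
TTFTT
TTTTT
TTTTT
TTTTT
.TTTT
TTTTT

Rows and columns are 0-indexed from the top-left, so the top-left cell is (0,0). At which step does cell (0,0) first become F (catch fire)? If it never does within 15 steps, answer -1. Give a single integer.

Step 1: cell (0,0)='T' (+3 fires, +1 burnt)
Step 2: cell (0,0)='F' (+5 fires, +3 burnt)
  -> target ignites at step 2
Step 3: cell (0,0)='.' (+5 fires, +5 burnt)
Step 4: cell (0,0)='.' (+5 fires, +5 burnt)
Step 5: cell (0,0)='.' (+5 fires, +5 burnt)
Step 6: cell (0,0)='.' (+3 fires, +5 burnt)
Step 7: cell (0,0)='.' (+2 fires, +3 burnt)
Step 8: cell (0,0)='.' (+0 fires, +2 burnt)
  fire out at step 8

2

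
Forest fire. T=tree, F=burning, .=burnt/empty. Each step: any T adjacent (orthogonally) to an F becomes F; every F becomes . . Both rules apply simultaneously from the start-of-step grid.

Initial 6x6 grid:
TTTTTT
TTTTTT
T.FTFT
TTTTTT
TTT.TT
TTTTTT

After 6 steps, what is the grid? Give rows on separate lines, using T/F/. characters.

Step 1: 6 trees catch fire, 2 burn out
  TTTTTT
  TTFTFT
  T..F.F
  TTFTFT
  TTT.TT
  TTTTTT
Step 2: 10 trees catch fire, 6 burn out
  TTFTFT
  TF.F.F
  T.....
  TF.F.F
  TTF.FT
  TTTTTT
Step 3: 9 trees catch fire, 10 burn out
  TF.F.F
  F.....
  T.....
  F.....
  TF...F
  TTFTFT
Step 4: 6 trees catch fire, 9 burn out
  F.....
  ......
  F.....
  ......
  F.....
  TF.F.F
Step 5: 1 trees catch fire, 6 burn out
  ......
  ......
  ......
  ......
  ......
  F.....
Step 6: 0 trees catch fire, 1 burn out
  ......
  ......
  ......
  ......
  ......
  ......

......
......
......
......
......
......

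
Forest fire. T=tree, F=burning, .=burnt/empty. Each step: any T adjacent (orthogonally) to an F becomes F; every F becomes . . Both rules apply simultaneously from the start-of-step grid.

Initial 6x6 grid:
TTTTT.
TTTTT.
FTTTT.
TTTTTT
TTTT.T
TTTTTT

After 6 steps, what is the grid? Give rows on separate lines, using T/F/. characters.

Step 1: 3 trees catch fire, 1 burn out
  TTTTT.
  FTTTT.
  .FTTT.
  FTTTTT
  TTTT.T
  TTTTTT
Step 2: 5 trees catch fire, 3 burn out
  FTTTT.
  .FTTT.
  ..FTT.
  .FTTTT
  FTTT.T
  TTTTTT
Step 3: 6 trees catch fire, 5 burn out
  .FTTT.
  ..FTT.
  ...FT.
  ..FTTT
  .FTT.T
  FTTTTT
Step 4: 6 trees catch fire, 6 burn out
  ..FTT.
  ...FT.
  ....F.
  ...FTT
  ..FT.T
  .FTTTT
Step 5: 5 trees catch fire, 6 burn out
  ...FT.
  ....F.
  ......
  ....FT
  ...F.T
  ..FTTT
Step 6: 3 trees catch fire, 5 burn out
  ....F.
  ......
  ......
  .....F
  .....T
  ...FTT

....F.
......
......
.....F
.....T
...FTT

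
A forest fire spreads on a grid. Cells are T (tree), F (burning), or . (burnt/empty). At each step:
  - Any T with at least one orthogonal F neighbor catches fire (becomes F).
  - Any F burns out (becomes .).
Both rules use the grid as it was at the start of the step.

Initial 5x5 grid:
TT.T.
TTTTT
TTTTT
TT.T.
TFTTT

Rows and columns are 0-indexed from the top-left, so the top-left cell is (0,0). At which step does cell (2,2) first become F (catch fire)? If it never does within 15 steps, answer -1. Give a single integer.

Step 1: cell (2,2)='T' (+3 fires, +1 burnt)
Step 2: cell (2,2)='T' (+3 fires, +3 burnt)
Step 3: cell (2,2)='F' (+5 fires, +3 burnt)
  -> target ignites at step 3
Step 4: cell (2,2)='.' (+4 fires, +5 burnt)
Step 5: cell (2,2)='.' (+3 fires, +4 burnt)
Step 6: cell (2,2)='.' (+2 fires, +3 burnt)
Step 7: cell (2,2)='.' (+0 fires, +2 burnt)
  fire out at step 7

3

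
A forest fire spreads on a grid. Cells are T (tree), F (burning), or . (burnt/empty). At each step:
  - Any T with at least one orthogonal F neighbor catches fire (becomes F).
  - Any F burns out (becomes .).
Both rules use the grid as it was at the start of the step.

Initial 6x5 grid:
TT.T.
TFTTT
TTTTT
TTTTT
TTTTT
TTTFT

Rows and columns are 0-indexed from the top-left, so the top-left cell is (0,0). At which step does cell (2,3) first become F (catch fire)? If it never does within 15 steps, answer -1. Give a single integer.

Step 1: cell (2,3)='T' (+7 fires, +2 burnt)
Step 2: cell (2,3)='T' (+9 fires, +7 burnt)
Step 3: cell (2,3)='F' (+8 fires, +9 burnt)
  -> target ignites at step 3
Step 4: cell (2,3)='.' (+2 fires, +8 burnt)
Step 5: cell (2,3)='.' (+0 fires, +2 burnt)
  fire out at step 5

3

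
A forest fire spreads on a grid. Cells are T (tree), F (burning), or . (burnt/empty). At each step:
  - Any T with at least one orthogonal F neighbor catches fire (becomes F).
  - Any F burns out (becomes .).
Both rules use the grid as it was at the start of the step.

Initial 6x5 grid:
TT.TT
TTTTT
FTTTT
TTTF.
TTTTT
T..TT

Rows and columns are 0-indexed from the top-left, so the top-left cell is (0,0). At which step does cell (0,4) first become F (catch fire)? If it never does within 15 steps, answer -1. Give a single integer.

Step 1: cell (0,4)='T' (+6 fires, +2 burnt)
Step 2: cell (0,4)='T' (+10 fires, +6 burnt)
Step 3: cell (0,4)='T' (+7 fires, +10 burnt)
Step 4: cell (0,4)='F' (+1 fires, +7 burnt)
  -> target ignites at step 4
Step 5: cell (0,4)='.' (+0 fires, +1 burnt)
  fire out at step 5

4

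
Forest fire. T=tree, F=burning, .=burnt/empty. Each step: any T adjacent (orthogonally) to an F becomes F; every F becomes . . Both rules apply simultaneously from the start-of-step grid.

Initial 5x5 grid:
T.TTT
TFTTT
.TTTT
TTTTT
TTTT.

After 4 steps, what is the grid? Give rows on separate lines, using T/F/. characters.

Step 1: 3 trees catch fire, 1 burn out
  T.TTT
  F.FTT
  .FTTT
  TTTTT
  TTTT.
Step 2: 5 trees catch fire, 3 burn out
  F.FTT
  ...FT
  ..FTT
  TFTTT
  TTTT.
Step 3: 6 trees catch fire, 5 burn out
  ...FT
  ....F
  ...FT
  F.FTT
  TFTT.
Step 4: 5 trees catch fire, 6 burn out
  ....F
  .....
  ....F
  ...FT
  F.FT.

....F
.....
....F
...FT
F.FT.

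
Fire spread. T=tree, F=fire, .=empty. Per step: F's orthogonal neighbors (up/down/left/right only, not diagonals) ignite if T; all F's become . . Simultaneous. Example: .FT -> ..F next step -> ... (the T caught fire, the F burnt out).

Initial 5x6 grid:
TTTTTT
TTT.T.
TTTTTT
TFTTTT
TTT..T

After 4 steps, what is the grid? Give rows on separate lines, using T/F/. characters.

Step 1: 4 trees catch fire, 1 burn out
  TTTTTT
  TTT.T.
  TFTTTT
  F.FTTT
  TFT..T
Step 2: 6 trees catch fire, 4 burn out
  TTTTTT
  TFT.T.
  F.FTTT
  ...FTT
  F.F..T
Step 3: 5 trees catch fire, 6 burn out
  TFTTTT
  F.F.T.
  ...FTT
  ....FT
  .....T
Step 4: 4 trees catch fire, 5 burn out
  F.FTTT
  ....T.
  ....FT
  .....F
  .....T

F.FTTT
....T.
....FT
.....F
.....T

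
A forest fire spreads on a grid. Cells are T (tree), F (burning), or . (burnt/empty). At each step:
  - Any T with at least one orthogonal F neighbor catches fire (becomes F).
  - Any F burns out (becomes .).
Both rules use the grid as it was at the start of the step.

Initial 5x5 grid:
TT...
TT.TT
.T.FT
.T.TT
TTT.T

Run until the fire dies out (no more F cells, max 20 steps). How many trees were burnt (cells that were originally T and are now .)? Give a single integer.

Step 1: +3 fires, +1 burnt (F count now 3)
Step 2: +2 fires, +3 burnt (F count now 2)
Step 3: +1 fires, +2 burnt (F count now 1)
Step 4: +0 fires, +1 burnt (F count now 0)
Fire out after step 4
Initially T: 15, now '.': 16
Total burnt (originally-T cells now '.'): 6

Answer: 6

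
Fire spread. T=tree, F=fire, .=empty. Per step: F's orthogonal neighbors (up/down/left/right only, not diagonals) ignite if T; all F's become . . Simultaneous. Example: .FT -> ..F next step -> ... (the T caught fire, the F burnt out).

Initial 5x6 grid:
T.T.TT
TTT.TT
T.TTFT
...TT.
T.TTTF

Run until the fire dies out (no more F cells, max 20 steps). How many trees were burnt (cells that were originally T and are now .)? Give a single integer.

Step 1: +5 fires, +2 burnt (F count now 5)
Step 2: +5 fires, +5 burnt (F count now 5)
Step 3: +3 fires, +5 burnt (F count now 3)
Step 4: +2 fires, +3 burnt (F count now 2)
Step 5: +1 fires, +2 burnt (F count now 1)
Step 6: +2 fires, +1 burnt (F count now 2)
Step 7: +0 fires, +2 burnt (F count now 0)
Fire out after step 7
Initially T: 19, now '.': 29
Total burnt (originally-T cells now '.'): 18

Answer: 18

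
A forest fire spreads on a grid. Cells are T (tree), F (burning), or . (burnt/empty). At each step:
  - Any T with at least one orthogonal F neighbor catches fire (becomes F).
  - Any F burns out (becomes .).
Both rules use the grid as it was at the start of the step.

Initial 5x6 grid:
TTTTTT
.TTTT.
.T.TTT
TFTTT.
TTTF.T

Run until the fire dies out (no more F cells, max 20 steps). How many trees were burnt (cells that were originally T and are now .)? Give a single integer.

Step 1: +6 fires, +2 burnt (F count now 6)
Step 2: +4 fires, +6 burnt (F count now 4)
Step 3: +4 fires, +4 burnt (F count now 4)
Step 4: +5 fires, +4 burnt (F count now 5)
Step 5: +1 fires, +5 burnt (F count now 1)
Step 6: +1 fires, +1 burnt (F count now 1)
Step 7: +0 fires, +1 burnt (F count now 0)
Fire out after step 7
Initially T: 22, now '.': 29
Total burnt (originally-T cells now '.'): 21

Answer: 21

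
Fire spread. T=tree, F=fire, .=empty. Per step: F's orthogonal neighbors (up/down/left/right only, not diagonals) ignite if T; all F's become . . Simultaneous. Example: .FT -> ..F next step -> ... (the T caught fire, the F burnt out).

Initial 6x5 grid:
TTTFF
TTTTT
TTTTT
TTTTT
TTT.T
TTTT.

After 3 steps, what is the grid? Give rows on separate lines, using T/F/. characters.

Step 1: 3 trees catch fire, 2 burn out
  TTF..
  TTTFF
  TTTTT
  TTTTT
  TTT.T
  TTTT.
Step 2: 4 trees catch fire, 3 burn out
  TF...
  TTF..
  TTTFF
  TTTTT
  TTT.T
  TTTT.
Step 3: 5 trees catch fire, 4 burn out
  F....
  TF...
  TTF..
  TTTFF
  TTT.T
  TTTT.

F....
TF...
TTF..
TTTFF
TTT.T
TTTT.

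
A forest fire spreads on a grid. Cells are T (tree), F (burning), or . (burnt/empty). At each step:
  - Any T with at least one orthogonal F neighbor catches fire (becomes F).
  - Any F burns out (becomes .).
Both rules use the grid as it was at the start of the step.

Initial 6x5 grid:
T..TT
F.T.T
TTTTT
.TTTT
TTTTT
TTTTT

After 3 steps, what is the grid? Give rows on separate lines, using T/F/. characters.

Step 1: 2 trees catch fire, 1 burn out
  F..TT
  ..T.T
  FTTTT
  .TTTT
  TTTTT
  TTTTT
Step 2: 1 trees catch fire, 2 burn out
  ...TT
  ..T.T
  .FTTT
  .TTTT
  TTTTT
  TTTTT
Step 3: 2 trees catch fire, 1 burn out
  ...TT
  ..T.T
  ..FTT
  .FTTT
  TTTTT
  TTTTT

...TT
..T.T
..FTT
.FTTT
TTTTT
TTTTT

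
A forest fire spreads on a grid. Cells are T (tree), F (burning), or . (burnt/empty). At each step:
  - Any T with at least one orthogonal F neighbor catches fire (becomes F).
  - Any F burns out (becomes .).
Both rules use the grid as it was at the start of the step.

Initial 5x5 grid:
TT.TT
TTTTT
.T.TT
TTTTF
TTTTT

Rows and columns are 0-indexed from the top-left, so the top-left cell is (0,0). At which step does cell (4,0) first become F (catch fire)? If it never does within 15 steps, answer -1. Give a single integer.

Step 1: cell (4,0)='T' (+3 fires, +1 burnt)
Step 2: cell (4,0)='T' (+4 fires, +3 burnt)
Step 3: cell (4,0)='T' (+4 fires, +4 burnt)
Step 4: cell (4,0)='T' (+5 fires, +4 burnt)
Step 5: cell (4,0)='F' (+2 fires, +5 burnt)
  -> target ignites at step 5
Step 6: cell (4,0)='.' (+2 fires, +2 burnt)
Step 7: cell (4,0)='.' (+1 fires, +2 burnt)
Step 8: cell (4,0)='.' (+0 fires, +1 burnt)
  fire out at step 8

5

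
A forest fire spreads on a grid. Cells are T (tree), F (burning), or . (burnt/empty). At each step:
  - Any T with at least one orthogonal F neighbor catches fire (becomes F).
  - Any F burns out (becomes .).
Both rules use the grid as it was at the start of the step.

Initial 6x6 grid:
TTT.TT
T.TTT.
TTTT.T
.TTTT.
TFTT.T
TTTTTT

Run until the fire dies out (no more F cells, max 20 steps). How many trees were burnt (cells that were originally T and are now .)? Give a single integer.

Step 1: +4 fires, +1 burnt (F count now 4)
Step 2: +5 fires, +4 burnt (F count now 5)
Step 3: +4 fires, +5 burnt (F count now 4)
Step 4: +5 fires, +4 burnt (F count now 5)
Step 5: +4 fires, +5 burnt (F count now 4)
Step 6: +3 fires, +4 burnt (F count now 3)
Step 7: +1 fires, +3 burnt (F count now 1)
Step 8: +1 fires, +1 burnt (F count now 1)
Step 9: +0 fires, +1 burnt (F count now 0)
Fire out after step 9
Initially T: 28, now '.': 35
Total burnt (originally-T cells now '.'): 27

Answer: 27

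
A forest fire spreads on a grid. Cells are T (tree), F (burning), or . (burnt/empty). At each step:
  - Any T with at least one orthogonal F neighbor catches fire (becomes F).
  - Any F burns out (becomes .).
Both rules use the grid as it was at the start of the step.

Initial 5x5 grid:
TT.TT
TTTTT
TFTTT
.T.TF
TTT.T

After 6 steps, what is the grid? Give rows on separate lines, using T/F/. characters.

Step 1: 7 trees catch fire, 2 burn out
  TT.TT
  TFTTT
  F.FTF
  .F.F.
  TTT.F
Step 2: 6 trees catch fire, 7 burn out
  TF.TT
  F.FTF
  ...F.
  .....
  TFT..
Step 3: 5 trees catch fire, 6 burn out
  F..TF
  ...F.
  .....
  .....
  F.F..
Step 4: 1 trees catch fire, 5 burn out
  ...F.
  .....
  .....
  .....
  .....
Step 5: 0 trees catch fire, 1 burn out
  .....
  .....
  .....
  .....
  .....
Step 6: 0 trees catch fire, 0 burn out
  .....
  .....
  .....
  .....
  .....

.....
.....
.....
.....
.....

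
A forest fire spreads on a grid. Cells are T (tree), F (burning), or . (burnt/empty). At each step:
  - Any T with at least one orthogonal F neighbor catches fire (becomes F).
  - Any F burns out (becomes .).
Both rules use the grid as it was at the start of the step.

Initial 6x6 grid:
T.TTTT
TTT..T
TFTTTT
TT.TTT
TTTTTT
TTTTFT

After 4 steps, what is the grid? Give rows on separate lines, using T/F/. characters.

Step 1: 7 trees catch fire, 2 burn out
  T.TTTT
  TFT..T
  F.FTTT
  TF.TTT
  TTTTFT
  TTTF.F
Step 2: 9 trees catch fire, 7 burn out
  T.TTTT
  F.F..T
  ...FTT
  F..TFT
  TFTF.F
  TTF...
Step 3: 8 trees catch fire, 9 burn out
  F.FTTT
  .....T
  ....FT
  ...F.F
  F.F...
  TF....
Step 4: 3 trees catch fire, 8 burn out
  ...FTT
  .....T
  .....F
  ......
  ......
  F.....

...FTT
.....T
.....F
......
......
F.....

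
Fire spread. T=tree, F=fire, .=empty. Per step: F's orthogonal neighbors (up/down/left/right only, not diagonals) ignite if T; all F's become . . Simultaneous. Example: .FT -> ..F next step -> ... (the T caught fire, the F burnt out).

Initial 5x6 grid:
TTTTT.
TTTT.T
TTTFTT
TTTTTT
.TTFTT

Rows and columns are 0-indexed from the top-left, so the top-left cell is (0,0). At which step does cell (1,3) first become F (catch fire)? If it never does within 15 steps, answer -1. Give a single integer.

Step 1: cell (1,3)='F' (+6 fires, +2 burnt)
  -> target ignites at step 1
Step 2: cell (1,3)='.' (+8 fires, +6 burnt)
Step 3: cell (1,3)='.' (+7 fires, +8 burnt)
Step 4: cell (1,3)='.' (+3 fires, +7 burnt)
Step 5: cell (1,3)='.' (+1 fires, +3 burnt)
Step 6: cell (1,3)='.' (+0 fires, +1 burnt)
  fire out at step 6

1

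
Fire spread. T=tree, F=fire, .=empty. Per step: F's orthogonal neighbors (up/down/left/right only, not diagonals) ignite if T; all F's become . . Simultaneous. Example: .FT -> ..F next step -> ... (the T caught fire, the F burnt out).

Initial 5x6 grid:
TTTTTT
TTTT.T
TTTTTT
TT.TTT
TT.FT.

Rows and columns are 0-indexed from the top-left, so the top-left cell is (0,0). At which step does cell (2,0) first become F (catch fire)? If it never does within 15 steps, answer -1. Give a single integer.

Step 1: cell (2,0)='T' (+2 fires, +1 burnt)
Step 2: cell (2,0)='T' (+2 fires, +2 burnt)
Step 3: cell (2,0)='T' (+4 fires, +2 burnt)
Step 4: cell (2,0)='T' (+4 fires, +4 burnt)
Step 5: cell (2,0)='F' (+6 fires, +4 burnt)
  -> target ignites at step 5
Step 6: cell (2,0)='.' (+5 fires, +6 burnt)
Step 7: cell (2,0)='.' (+2 fires, +5 burnt)
Step 8: cell (2,0)='.' (+0 fires, +2 burnt)
  fire out at step 8

5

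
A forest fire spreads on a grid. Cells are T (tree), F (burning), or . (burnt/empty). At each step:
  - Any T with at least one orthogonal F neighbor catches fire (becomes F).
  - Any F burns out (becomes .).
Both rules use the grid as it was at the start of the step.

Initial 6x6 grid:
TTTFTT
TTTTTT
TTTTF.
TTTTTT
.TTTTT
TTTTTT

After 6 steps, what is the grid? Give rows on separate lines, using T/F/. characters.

Step 1: 6 trees catch fire, 2 burn out
  TTF.FT
  TTTFFT
  TTTF..
  TTTTFT
  .TTTTT
  TTTTTT
Step 2: 8 trees catch fire, 6 burn out
  TF...F
  TTF..F
  TTF...
  TTTF.F
  .TTTFT
  TTTTTT
Step 3: 7 trees catch fire, 8 burn out
  F.....
  TF....
  TF....
  TTF...
  .TTF.F
  TTTTFT
Step 4: 6 trees catch fire, 7 burn out
  ......
  F.....
  F.....
  TF....
  .TF...
  TTTF.F
Step 5: 3 trees catch fire, 6 burn out
  ......
  ......
  ......
  F.....
  .F....
  TTF...
Step 6: 1 trees catch fire, 3 burn out
  ......
  ......
  ......
  ......
  ......
  TF....

......
......
......
......
......
TF....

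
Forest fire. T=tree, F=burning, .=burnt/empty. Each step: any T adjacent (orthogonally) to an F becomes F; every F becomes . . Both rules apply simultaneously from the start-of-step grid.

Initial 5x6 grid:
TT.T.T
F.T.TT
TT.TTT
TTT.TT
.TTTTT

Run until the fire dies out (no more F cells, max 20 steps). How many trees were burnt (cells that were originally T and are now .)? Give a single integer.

Step 1: +2 fires, +1 burnt (F count now 2)
Step 2: +3 fires, +2 burnt (F count now 3)
Step 3: +1 fires, +3 burnt (F count now 1)
Step 4: +2 fires, +1 burnt (F count now 2)
Step 5: +1 fires, +2 burnt (F count now 1)
Step 6: +1 fires, +1 burnt (F count now 1)
Step 7: +1 fires, +1 burnt (F count now 1)
Step 8: +2 fires, +1 burnt (F count now 2)
Step 9: +2 fires, +2 burnt (F count now 2)
Step 10: +3 fires, +2 burnt (F count now 3)
Step 11: +1 fires, +3 burnt (F count now 1)
Step 12: +1 fires, +1 burnt (F count now 1)
Step 13: +0 fires, +1 burnt (F count now 0)
Fire out after step 13
Initially T: 22, now '.': 28
Total burnt (originally-T cells now '.'): 20

Answer: 20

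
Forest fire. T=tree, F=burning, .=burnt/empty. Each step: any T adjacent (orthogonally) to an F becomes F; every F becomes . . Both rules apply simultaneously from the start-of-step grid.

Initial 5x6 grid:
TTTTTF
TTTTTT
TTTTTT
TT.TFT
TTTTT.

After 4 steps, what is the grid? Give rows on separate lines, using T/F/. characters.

Step 1: 6 trees catch fire, 2 burn out
  TTTTF.
  TTTTTF
  TTTTFT
  TT.F.F
  TTTTF.
Step 2: 5 trees catch fire, 6 burn out
  TTTF..
  TTTTF.
  TTTF.F
  TT....
  TTTF..
Step 3: 4 trees catch fire, 5 burn out
  TTF...
  TTTF..
  TTF...
  TT....
  TTF...
Step 4: 4 trees catch fire, 4 burn out
  TF....
  TTF...
  TF....
  TT....
  TF....

TF....
TTF...
TF....
TT....
TF....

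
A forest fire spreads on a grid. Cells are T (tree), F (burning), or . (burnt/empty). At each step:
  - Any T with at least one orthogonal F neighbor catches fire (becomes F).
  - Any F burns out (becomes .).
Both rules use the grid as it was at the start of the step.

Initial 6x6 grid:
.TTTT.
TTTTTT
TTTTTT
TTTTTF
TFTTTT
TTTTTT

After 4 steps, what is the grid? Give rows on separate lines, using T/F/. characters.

Step 1: 7 trees catch fire, 2 burn out
  .TTTT.
  TTTTTT
  TTTTTF
  TFTTF.
  F.FTTF
  TFTTTT
Step 2: 11 trees catch fire, 7 burn out
  .TTTT.
  TTTTTF
  TFTTF.
  F.FF..
  ...FF.
  F.FTTF
Step 3: 7 trees catch fire, 11 burn out
  .TTTT.
  TFTTF.
  F.FF..
  ......
  ......
  ...FF.
Step 4: 5 trees catch fire, 7 burn out
  .FTTF.
  F.FF..
  ......
  ......
  ......
  ......

.FTTF.
F.FF..
......
......
......
......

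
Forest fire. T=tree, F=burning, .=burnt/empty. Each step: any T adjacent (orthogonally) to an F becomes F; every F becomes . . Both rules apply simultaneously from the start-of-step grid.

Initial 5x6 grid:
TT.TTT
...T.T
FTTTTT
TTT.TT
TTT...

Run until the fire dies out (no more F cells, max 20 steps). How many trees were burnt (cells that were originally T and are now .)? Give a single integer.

Step 1: +2 fires, +1 burnt (F count now 2)
Step 2: +3 fires, +2 burnt (F count now 3)
Step 3: +3 fires, +3 burnt (F count now 3)
Step 4: +3 fires, +3 burnt (F count now 3)
Step 5: +3 fires, +3 burnt (F count now 3)
Step 6: +3 fires, +3 burnt (F count now 3)
Step 7: +1 fires, +3 burnt (F count now 1)
Step 8: +0 fires, +1 burnt (F count now 0)
Fire out after step 8
Initially T: 20, now '.': 28
Total burnt (originally-T cells now '.'): 18

Answer: 18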